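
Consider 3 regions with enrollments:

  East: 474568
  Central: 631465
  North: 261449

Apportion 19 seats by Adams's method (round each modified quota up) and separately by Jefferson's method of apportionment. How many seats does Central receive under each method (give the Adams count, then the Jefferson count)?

8 and 9

Adams: East 7, Central 8, North 4.
Jefferson: East 7, Central 9, North 3.
Central gets 8 under Adams and 9 under Jefferson.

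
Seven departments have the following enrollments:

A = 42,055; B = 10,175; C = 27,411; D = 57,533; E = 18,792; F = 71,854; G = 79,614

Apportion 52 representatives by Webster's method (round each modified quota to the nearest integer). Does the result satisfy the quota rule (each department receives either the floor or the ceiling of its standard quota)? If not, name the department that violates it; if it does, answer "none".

Standard quotas: A 7.113, B 1.721, C 4.636, D 9.731, E 3.179, F 12.154, G 13.466.
Webster allocation: A 7, B 2, C 5, D 10, E 3, F 12, G 13.
Every allocation lies between the lower and upper quota.

none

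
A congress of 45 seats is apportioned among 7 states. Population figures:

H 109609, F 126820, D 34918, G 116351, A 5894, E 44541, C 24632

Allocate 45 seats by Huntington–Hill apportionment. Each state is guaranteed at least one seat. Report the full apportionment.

H: 11, F: 13, D: 3, G: 11, A: 1, E: 4, C: 2

With divisor 10140: modified quotas H 10.810, F 12.507, D 3.444, G 11.474, A 0.581, E 4.393, C 2.429.
Geometric-mean thresholds: H √(10·11)=10.488, F √(12·13)=12.490, D √(3·4)=3.464, G √(11·12)=11.489, A (min 1), E √(4·5)=4.472, C √(2·3)=2.449.
Each quota rounded against its threshold gives H 11, F 13, D 3, G 11, A 1, E 4, C 2 (total 45).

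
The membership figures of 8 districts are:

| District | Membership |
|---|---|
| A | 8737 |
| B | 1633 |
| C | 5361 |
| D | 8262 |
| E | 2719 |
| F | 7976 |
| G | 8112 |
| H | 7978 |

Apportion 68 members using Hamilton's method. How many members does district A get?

Standard divisor: 50778 ÷ 68 ≈ 746.735.
Standard quotas: A 11.7003, B 2.1869, C 7.1793, D 11.0642, E 3.6412, F 10.6812, G 10.8633, H 10.6838.
Lower quotas: A 11, B 2, C 7, D 11, E 3, F 10, G 10, H 10 (sum 64, leaving 4 seats).
Remainders in descending order: G 0.8633, A 0.7003, H 0.6838, F 0.6812, E 0.6412, B 0.1869, C 0.1793, D 0.0642.
The surplus seats go to G, A, H, F.
A receives 12.

12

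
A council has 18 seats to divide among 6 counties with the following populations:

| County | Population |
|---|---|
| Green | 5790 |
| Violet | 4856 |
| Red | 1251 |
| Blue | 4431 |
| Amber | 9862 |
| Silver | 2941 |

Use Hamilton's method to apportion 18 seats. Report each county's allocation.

Green 3; Violet 3; Red 1; Blue 3; Amber 6; Silver 2

Standard divisor: 29131 ÷ 18 ≈ 1618.389.
Standard quotas: Green 3.5776, Violet 3.0005, Red 0.7730, Blue 2.7379, Amber 6.0937, Silver 1.8172.
Lower quotas: Green 3, Violet 3, Red 0, Blue 2, Amber 6, Silver 1 (sum 15, leaving 3 seats).
Remainders in descending order: Silver 0.8172, Red 0.7730, Blue 0.7379, Green 0.5776, Amber 0.0937, Violet 0.0005.
The surplus seats go to Silver, Red, Blue.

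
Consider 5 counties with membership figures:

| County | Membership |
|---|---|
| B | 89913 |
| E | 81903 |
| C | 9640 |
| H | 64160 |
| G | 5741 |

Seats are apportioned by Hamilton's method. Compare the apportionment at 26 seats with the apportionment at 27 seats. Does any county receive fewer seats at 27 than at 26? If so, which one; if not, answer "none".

G

At 26 seats: B 9, E 8, C 1, H 7, G 1.
At 27 seats: B 10, E 9, C 1, H 7, G 0.
G drops from 1 to 0.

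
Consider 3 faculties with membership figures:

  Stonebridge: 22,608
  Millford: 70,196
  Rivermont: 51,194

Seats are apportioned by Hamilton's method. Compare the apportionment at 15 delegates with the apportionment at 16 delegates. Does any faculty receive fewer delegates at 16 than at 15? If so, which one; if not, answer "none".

At 15 seats: Stonebridge 3, Millford 7, Rivermont 5.
At 16 seats: Stonebridge 2, Millford 8, Rivermont 6.
Stonebridge drops from 3 to 2.

Stonebridge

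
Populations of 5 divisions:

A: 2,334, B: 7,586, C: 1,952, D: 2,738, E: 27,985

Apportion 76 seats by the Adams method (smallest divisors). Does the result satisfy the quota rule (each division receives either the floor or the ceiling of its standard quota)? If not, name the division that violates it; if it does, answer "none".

E

Standard quotas: A 4.164, B 13.535, C 3.483, D 4.885, E 49.932.
Adams allocation: A 5, B 14, C 4, D 5, E 48.
E has quota 49.932 (lower 49, upper 50) but receives 48 — outside the quota interval.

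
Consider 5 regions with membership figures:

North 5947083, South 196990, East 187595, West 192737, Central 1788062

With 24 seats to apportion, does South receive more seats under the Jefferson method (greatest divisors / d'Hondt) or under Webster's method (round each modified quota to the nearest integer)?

Webster

Jefferson: North 19, South 0, East 0, West 0, Central 5.
Webster: North 16, South 1, East 1, West 1, Central 5.
South gets 0 under Jefferson and 1 under Webster.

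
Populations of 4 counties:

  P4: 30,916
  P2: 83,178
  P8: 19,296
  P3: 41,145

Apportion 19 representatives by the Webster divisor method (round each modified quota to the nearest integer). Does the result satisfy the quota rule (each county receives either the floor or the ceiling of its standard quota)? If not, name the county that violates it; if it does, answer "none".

Standard quotas: P4 3.366, P2 9.055, P8 2.101, P3 4.479.
Webster allocation: P4 3, P2 9, P8 2, P3 5.
Every allocation lies between the lower and upper quota.

none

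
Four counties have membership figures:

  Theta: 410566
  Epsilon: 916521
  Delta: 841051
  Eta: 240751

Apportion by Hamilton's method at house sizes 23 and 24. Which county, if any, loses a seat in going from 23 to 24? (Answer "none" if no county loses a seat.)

none

At 23 seats: Theta 4, Epsilon 9, Delta 8, Eta 2.
At 24 seats: Theta 4, Epsilon 9, Delta 8, Eta 3.
No county's allocation decreased.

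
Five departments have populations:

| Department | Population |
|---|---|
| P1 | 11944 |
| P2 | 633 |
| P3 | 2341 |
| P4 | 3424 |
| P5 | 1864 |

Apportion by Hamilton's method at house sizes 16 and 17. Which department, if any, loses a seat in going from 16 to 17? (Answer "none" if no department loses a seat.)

P2

At 16 seats: P1 9, P2 1, P3 2, P4 3, P5 1.
At 17 seats: P1 10, P2 0, P3 2, P4 3, P5 2.
P2 drops from 1 to 0.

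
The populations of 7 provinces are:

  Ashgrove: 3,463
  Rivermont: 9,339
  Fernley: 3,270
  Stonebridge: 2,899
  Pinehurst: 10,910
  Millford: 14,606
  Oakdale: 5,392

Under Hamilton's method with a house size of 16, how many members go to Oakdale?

Total 49879; standard divisor 49879/16 ≈ 3117.438.
Standard quotas: Ashgrove 1.1108, Rivermont 2.9957, Fernley 1.0489, Stonebridge 0.9299, Pinehurst 3.4997, Millford 4.6853, Oakdale 1.7296.
Lower quotas: Ashgrove 1, Rivermont 2, Fernley 1, Stonebridge 0, Pinehurst 3, Millford 4, Oakdale 1 (sum 12, leaving 4 seats).
Remainders in descending order: Rivermont 0.9957, Stonebridge 0.9299, Oakdale 0.7296, Millford 0.6853, Pinehurst 0.4997, Ashgrove 0.1108, Fernley 0.0489.
The surplus seats go to Rivermont, Stonebridge, Oakdale, Millford.
Oakdale receives 2.

2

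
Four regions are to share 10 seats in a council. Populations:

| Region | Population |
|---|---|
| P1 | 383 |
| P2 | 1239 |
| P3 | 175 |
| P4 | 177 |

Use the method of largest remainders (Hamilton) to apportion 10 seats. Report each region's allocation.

P1=2, P2=6, P3=1, P4=1

Total 1974; standard divisor 1974/10 ≈ 197.4.
Standard quotas: P1 1.940, P2 6.277, P3 0.887, P4 0.897.
Lower quotas: P1 1, P2 6, P3 0, P4 0 (sum 7, leaving 3 seats).
Remainders in descending order: P1 0.940, P4 0.897, P3 0.887, P2 0.277.
The surplus seats go to P1, P4, P3.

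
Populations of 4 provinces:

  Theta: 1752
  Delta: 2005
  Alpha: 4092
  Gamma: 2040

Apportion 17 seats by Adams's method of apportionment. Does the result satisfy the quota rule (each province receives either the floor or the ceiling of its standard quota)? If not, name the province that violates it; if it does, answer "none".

none

Standard quotas: Theta 3.012, Delta 3.447, Alpha 7.034, Gamma 3.507.
Adams allocation: Theta 3, Delta 3, Alpha 7, Gamma 4.
Every allocation lies between the lower and upper quota.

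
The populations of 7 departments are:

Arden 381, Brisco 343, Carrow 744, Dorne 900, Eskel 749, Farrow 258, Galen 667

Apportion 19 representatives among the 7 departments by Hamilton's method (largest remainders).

Total 4042; standard divisor 4042/19 ≈ 212.737.
Standard quotas: Arden 1.791, Brisco 1.612, Carrow 3.497, Dorne 4.231, Eskel 3.521, Farrow 1.213, Galen 3.135.
Lower quotas: Arden 1, Brisco 1, Carrow 3, Dorne 4, Eskel 3, Farrow 1, Galen 3 (sum 16, leaving 3 seats).
Remainders in descending order: Arden 0.791, Brisco 0.612, Eskel 0.521, Carrow 0.497, Dorne 0.231, Farrow 0.213, Galen 0.135.
Largest remainders: Arden, Brisco, Eskel receive the extra seats.

Arden=2; Brisco=2; Carrow=3; Dorne=4; Eskel=4; Farrow=1; Galen=3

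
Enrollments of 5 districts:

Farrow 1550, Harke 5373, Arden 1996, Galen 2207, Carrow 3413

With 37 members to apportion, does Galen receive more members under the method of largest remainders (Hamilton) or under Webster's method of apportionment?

Hamilton: Farrow 4, Harke 14, Arden 5, Galen 5, Carrow 9.
Webster: Farrow 4, Harke 13, Arden 5, Galen 6, Carrow 9.
Galen gets 5 under Hamilton and 6 under Webster.

Webster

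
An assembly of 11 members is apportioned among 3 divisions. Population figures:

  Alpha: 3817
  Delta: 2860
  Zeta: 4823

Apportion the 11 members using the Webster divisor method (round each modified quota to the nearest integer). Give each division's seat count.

Alpha 4, Delta 3, Zeta 4

Standard divisor 11500/11 ≈ 1045.455; standard quotas: Alpha 3.651, Delta 2.736, Zeta 4.613.
Rounding to the nearest integer gives 4, 3, 5 = 12 seats, so the divisor must be adjusted.
With modified divisor 1080: modified quotas Alpha 3.534, Delta 2.648, Zeta 4.466.
Rounding to the nearest integer: Alpha 4, Delta 3, Zeta 4 (total 11).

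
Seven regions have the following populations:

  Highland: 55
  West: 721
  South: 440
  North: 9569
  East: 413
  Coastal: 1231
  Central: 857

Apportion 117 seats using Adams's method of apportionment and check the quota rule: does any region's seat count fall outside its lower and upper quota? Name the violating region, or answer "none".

North

Standard quotas: Highland 0.484, West 6.349, South 3.875, North 84.267, East 3.637, Coastal 10.841, Central 7.547.
Adams allocation: Highland 1, West 7, South 4, North 82, East 4, Coastal 11, Central 8.
North has quota 84.267 (lower 84, upper 85) but receives 82 — outside the quota interval.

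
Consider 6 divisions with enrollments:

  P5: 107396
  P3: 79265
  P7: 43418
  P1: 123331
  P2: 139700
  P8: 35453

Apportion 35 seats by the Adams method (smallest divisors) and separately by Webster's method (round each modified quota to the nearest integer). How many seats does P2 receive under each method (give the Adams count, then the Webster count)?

Adams: P5 7, P3 5, P7 3, P1 8, P2 9, P8 3.
Webster: P5 7, P3 5, P7 3, P1 8, P2 10, P8 2.
P2 gets 9 under Adams and 10 under Webster.

9 and 10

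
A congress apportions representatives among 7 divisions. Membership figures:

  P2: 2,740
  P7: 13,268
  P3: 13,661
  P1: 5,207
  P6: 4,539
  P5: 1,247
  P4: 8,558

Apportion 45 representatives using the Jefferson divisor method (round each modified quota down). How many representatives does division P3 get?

13

Standard divisor 49220/45 ≈ 1093.778; standard quotas: P2 2.505, P7 12.130, P3 12.490, P1 4.761, P6 4.150, P5 1.140, P4 7.824.
Rounding down gives 2, 12, 12, 4, 4, 1, 7 = 42 seats, so the divisor must be adjusted.
With modified divisor 1030: modified quotas P2 2.660, P7 12.882, P3 13.263, P1 5.055, P6 4.407, P5 1.211, P4 8.309.
Rounding down: P2 2, P7 12, P3 13, P1 5, P6 4, P5 1, P4 8 (total 45).
P3 receives 13.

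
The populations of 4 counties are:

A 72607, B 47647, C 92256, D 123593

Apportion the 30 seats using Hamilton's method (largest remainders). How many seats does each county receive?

The standard divisor is 336103/30 ≈ 11203.433.
Standard quotas: A 6.4808, B 4.2529, C 8.2346, D 11.0317.
Lower quotas: A 6, B 4, C 8, D 11 (sum 29, leaving 1 seat).
Remainders in descending order: A 0.4808, B 0.2529, C 0.2346, D 0.0317.
Largest remainder: A receives the extra seat.

A=7, B=4, C=8, D=11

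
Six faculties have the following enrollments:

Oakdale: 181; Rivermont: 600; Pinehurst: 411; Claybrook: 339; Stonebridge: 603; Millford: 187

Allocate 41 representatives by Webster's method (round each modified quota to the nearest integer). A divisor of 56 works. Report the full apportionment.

With modified divisor 56: modified quotas Oakdale 3.232, Rivermont 10.714, Pinehurst 7.339, Claybrook 6.054, Stonebridge 10.768, Millford 3.339.
Rounding to the nearest integer: Oakdale 3, Rivermont 11, Pinehurst 7, Claybrook 6, Stonebridge 11, Millford 3 (total 41).

Oakdale 3, Rivermont 11, Pinehurst 7, Claybrook 6, Stonebridge 11, Millford 3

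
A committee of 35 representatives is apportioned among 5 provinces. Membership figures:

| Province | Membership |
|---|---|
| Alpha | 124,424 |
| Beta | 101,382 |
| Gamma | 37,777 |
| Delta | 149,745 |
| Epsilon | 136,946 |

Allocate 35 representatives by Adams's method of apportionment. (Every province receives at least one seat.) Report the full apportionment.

Alpha: 8, Beta: 6, Gamma: 3, Delta: 9, Epsilon: 9

Standard divisor 550274/35 ≈ 15722.114; standard quotas: Alpha 7.914, Beta 6.448, Gamma 2.403, Delta 9.524, Epsilon 8.710.
Rounding up gives 8, 7, 3, 10, 9 = 37 seats, so the divisor must be adjusted.
With modified divisor 17000: modified quotas Alpha 7.319, Beta 5.964, Gamma 2.222, Delta 8.809, Epsilon 8.056.
Rounding up: Alpha 8, Beta 6, Gamma 3, Delta 9, Epsilon 9 (total 35).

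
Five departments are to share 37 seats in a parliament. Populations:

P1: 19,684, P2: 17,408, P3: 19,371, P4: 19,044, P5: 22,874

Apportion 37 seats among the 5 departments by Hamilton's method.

P1: 7, P2: 7, P3: 7, P4: 7, P5: 9

Total 98381; standard divisor 98381/37 ≈ 2658.946.
Standard quotas: P1 7.4029, P2 6.5470, P3 7.2852, P4 7.1622, P5 8.6027.
Lower quotas: P1 7, P2 6, P3 7, P4 7, P5 8 (sum 35, leaving 2 seats).
Remainders in descending order: P5 0.6027, P2 0.5470, P1 0.4029, P3 0.2852, P4 0.1622.
The surplus seats go to P5, P2.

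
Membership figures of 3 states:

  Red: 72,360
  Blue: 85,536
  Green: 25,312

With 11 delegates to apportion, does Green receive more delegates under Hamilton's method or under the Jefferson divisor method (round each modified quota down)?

Hamilton: Red 4, Blue 5, Green 2.
Jefferson: Red 5, Blue 5, Green 1.
Green gets 2 under Hamilton and 1 under Jefferson.

Hamilton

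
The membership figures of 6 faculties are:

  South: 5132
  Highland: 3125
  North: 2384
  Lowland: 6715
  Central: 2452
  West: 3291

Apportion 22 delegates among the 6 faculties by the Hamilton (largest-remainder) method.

South: 5; Highland: 3; North: 2; Lowland: 7; Central: 2; West: 3

Standard divisor: 23099 ÷ 22 ≈ 1049.955.
Standard quotas: South 4.8878, Highland 2.9763, North 2.2706, Lowland 6.3955, Central 2.3353, West 3.1344.
Lower quotas: South 4, Highland 2, North 2, Lowland 6, Central 2, West 3 (sum 19, leaving 3 seats).
Remainders in descending order: Highland 0.9763, South 0.8878, Lowland 0.3955, Central 0.3353, North 0.2706, West 0.1344.
Largest remainders: Highland, South, Lowland receive the extra seats.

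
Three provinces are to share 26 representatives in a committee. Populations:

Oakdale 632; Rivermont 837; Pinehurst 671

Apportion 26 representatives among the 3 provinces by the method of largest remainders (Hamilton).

Oakdale 8, Rivermont 10, Pinehurst 8

The standard divisor is 2140/26 ≈ 82.308.
Standard quotas: Oakdale 7.679, Rivermont 10.169, Pinehurst 8.152.
Lower quotas: Oakdale 7, Rivermont 10, Pinehurst 8 (sum 25, leaving 1 seat).
Remainders in descending order: Oakdale 0.679, Rivermont 0.169, Pinehurst 0.152.
The surplus seat goes to Oakdale.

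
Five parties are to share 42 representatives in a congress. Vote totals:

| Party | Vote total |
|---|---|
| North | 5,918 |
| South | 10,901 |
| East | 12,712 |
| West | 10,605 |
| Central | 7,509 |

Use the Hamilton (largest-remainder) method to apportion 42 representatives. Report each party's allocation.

North: 5; South: 10; East: 11; West: 9; Central: 7

Standard divisor: 47645 ÷ 42 ≈ 1134.405.
Standard quotas: North 5.2168, South 9.6094, East 11.2059, West 9.3485, Central 6.6193.
Lower quotas: North 5, South 9, East 11, West 9, Central 6 (sum 40, leaving 2 seats).
Remainders in descending order: Central 0.6193, South 0.6094, West 0.3485, North 0.2168, East 0.2059.
Largest remainders: Central, South receive the extra seats.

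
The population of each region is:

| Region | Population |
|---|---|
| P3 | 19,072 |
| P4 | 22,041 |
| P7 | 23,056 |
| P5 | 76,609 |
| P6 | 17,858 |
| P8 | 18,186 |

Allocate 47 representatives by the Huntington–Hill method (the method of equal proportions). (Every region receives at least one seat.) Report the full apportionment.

With divisor 3834: modified quotas P3 4.974, P4 5.749, P7 6.014, P5 19.981, P6 4.658, P8 4.743.
Geometric-mean thresholds: P3 √(4·5)=4.472, P4 √(5·6)=5.477, P7 √(6·7)=6.481, P5 √(19·20)=19.494, P6 √(4·5)=4.472, P8 √(4·5)=4.472.
Each quota rounded against its threshold gives P3 5, P4 6, P7 6, P5 20, P6 5, P8 5 (total 47).

P3=5, P4=6, P7=6, P5=20, P6=5, P8=5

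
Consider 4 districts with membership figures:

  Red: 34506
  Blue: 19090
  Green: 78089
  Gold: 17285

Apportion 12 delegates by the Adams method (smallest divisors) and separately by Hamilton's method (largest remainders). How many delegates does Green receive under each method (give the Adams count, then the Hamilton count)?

5 and 6

Adams: Red 3, Blue 2, Green 5, Gold 2.
Hamilton: Red 3, Blue 2, Green 6, Gold 1.
Green gets 5 under Adams and 6 under Hamilton.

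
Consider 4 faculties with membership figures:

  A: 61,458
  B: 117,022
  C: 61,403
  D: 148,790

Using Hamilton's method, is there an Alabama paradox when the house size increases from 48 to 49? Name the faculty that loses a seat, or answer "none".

C

At 48 seats: A 8, B 14, C 8, D 18.
At 49 seats: A 8, B 15, C 7, D 19.
C drops from 8 to 7.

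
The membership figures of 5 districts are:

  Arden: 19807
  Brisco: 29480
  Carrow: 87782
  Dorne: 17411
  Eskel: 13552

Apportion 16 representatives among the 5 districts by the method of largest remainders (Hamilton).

Arden 2, Brisco 3, Carrow 8, Dorne 2, Eskel 1

The standard divisor is 168032/16 = 10502.
Standard quotas: Arden 1.8860, Brisco 2.8071, Carrow 8.3586, Dorne 1.6579, Eskel 1.2904.
Lower quotas: Arden 1, Brisco 2, Carrow 8, Dorne 1, Eskel 1 (sum 13, leaving 3 seats).
Remainders in descending order: Arden 0.8860, Brisco 0.8071, Dorne 0.6579, Carrow 0.3586, Eskel 0.2904.
The surplus seats go to Arden, Brisco, Dorne.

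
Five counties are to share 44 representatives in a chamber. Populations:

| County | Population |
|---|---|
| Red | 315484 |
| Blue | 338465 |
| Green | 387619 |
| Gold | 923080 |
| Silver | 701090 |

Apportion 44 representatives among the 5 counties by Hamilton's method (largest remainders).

Red=5; Blue=6; Green=6; Gold=15; Silver=12

Standard divisor: 2665738 ÷ 44 ≈ 60584.955.
Standard quotas: Red 5.2073, Blue 5.5866, Green 6.3979, Gold 15.2361, Silver 11.5720.
Lower quotas: Red 5, Blue 5, Green 6, Gold 15, Silver 11 (sum 42, leaving 2 seats).
Remainders in descending order: Blue 0.5866, Silver 0.5720, Green 0.3979, Gold 0.2361, Red 0.2073.
The surplus seats go to Blue, Silver.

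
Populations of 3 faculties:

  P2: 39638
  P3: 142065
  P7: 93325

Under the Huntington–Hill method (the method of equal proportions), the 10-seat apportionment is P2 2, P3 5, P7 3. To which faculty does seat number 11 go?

P7

Priority for the next seat is population ÷ (√(s·(s+1))).
Priorities: P2 16182.146, P3 25937.402, P7 26940.607.
Highest priority: P7.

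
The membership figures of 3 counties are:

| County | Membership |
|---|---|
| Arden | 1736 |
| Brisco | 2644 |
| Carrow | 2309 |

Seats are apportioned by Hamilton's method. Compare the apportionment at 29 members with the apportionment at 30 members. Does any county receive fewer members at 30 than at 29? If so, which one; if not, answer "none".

At 29 seats: Arden 8, Brisco 11, Carrow 10.
At 30 seats: Arden 8, Brisco 12, Carrow 10.
No county's allocation decreased.

none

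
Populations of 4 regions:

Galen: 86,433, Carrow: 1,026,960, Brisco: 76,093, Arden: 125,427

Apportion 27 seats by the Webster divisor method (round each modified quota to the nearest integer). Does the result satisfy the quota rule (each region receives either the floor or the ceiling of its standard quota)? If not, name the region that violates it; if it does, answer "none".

Standard quotas: Galen 1.775, Carrow 21.087, Brisco 1.562, Arden 2.575.
Webster allocation: Galen 2, Carrow 20, Brisco 2, Arden 3.
Carrow has quota 21.087 (lower 21, upper 22) but receives 20 — outside the quota interval.

Carrow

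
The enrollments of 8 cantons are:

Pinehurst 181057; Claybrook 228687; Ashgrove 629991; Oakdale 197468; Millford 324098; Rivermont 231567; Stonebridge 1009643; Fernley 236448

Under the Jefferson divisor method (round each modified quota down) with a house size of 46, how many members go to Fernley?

Standard divisor 3038959/46 ≈ 66064.326; standard quotas: Pinehurst 2.741, Claybrook 3.462, Ashgrove 9.536, Oakdale 2.989, Millford 4.906, Rivermont 3.505, Stonebridge 15.283, Fernley 3.579.
Rounding down gives 2, 3, 9, 2, 4, 3, 15, 3 = 41 seats, so the divisor must be adjusted.
With modified divisor 59900: modified quotas Pinehurst 3.023, Claybrook 3.818, Ashgrove 10.517, Oakdale 3.297, Millford 5.411, Rivermont 3.866, Stonebridge 16.855, Fernley 3.947.
Rounding down: Pinehurst 3, Claybrook 3, Ashgrove 10, Oakdale 3, Millford 5, Rivermont 3, Stonebridge 16, Fernley 3 (total 46).
Fernley receives 3.

3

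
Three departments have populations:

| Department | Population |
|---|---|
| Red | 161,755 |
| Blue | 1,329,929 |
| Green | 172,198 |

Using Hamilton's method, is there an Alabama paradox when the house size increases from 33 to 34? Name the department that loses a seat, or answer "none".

none

At 33 seats: Red 3, Blue 26, Green 4.
At 34 seats: Red 3, Blue 27, Green 4.
No department's allocation decreased.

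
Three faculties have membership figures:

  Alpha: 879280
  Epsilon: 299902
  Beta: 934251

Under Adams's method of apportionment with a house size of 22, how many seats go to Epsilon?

3

Standard divisor 2113433/22 ≈ 96065.136; standard quotas: Alpha 9.153, Epsilon 3.122, Beta 9.725.
Rounding up gives 10, 4, 10 = 24 seats, so the divisor must be adjusted.
With modified divisor 101900: modified quotas Alpha 8.629, Epsilon 2.943, Beta 9.168.
Rounding up: Alpha 9, Epsilon 3, Beta 10 (total 22).
Epsilon receives 3.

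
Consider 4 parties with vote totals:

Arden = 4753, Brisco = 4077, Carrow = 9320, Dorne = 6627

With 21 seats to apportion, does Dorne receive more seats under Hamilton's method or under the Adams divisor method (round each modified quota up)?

Hamilton

Hamilton: Arden 4, Brisco 3, Carrow 8, Dorne 6.
Adams: Arden 4, Brisco 4, Carrow 8, Dorne 5.
Dorne gets 6 under Hamilton and 5 under Adams.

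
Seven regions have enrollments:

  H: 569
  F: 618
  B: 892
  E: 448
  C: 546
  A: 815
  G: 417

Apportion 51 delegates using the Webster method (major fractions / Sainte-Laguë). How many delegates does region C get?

Standard divisor 4305/51 ≈ 84.412; standard quotas: H 6.741, F 7.321, B 10.567, E 5.307, C 6.468, A 9.655, G 4.940.
Rounding to the nearest integer gives H 7, F 7, B 11, E 5, C 6, A 10, G 5 — total 51, matching the house size, so no adjustment is needed.
C receives 6.

6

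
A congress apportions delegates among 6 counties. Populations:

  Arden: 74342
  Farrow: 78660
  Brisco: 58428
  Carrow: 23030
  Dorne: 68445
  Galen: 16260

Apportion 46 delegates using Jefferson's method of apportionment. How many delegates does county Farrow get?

12

Standard divisor 319165/46 ≈ 6938.37; standard quotas: Arden 10.715, Farrow 11.337, Brisco 8.421, Carrow 3.319, Dorne 9.865, Galen 2.343.
Rounding down gives 10, 11, 8, 3, 9, 2 = 43 seats, so the divisor must be adjusted.
With modified divisor 6520: modified quotas Arden 11.402, Farrow 12.064, Brisco 8.961, Carrow 3.532, Dorne 10.498, Galen 2.494.
Rounding down: Arden 11, Farrow 12, Brisco 8, Carrow 3, Dorne 10, Galen 2 (total 46).
Farrow receives 12.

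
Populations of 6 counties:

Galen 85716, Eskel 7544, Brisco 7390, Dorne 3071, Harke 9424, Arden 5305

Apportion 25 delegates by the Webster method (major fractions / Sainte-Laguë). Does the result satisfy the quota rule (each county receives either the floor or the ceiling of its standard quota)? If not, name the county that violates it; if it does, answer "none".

Galen

Standard quotas: Galen 18.091, Eskel 1.592, Brisco 1.560, Dorne 0.648, Harke 1.989, Arden 1.120.
Webster allocation: Galen 17, Eskel 2, Brisco 2, Dorne 1, Harke 2, Arden 1.
Galen has quota 18.091 (lower 18, upper 19) but receives 17 — outside the quota interval.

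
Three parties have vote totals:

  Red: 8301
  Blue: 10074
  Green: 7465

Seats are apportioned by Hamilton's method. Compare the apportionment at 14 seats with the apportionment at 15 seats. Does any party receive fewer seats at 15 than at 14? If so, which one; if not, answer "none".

At 14 seats: Red 5, Blue 5, Green 4.
At 15 seats: Red 5, Blue 6, Green 4.
No party's allocation decreased.

none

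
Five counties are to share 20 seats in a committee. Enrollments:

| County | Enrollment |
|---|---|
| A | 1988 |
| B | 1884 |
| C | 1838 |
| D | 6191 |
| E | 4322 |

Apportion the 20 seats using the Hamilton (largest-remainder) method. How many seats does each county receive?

A: 3, B: 2, C: 2, D: 8, E: 5

The standard divisor is 16223/20 ≈ 811.15.
Standard quotas: A 2.4508, B 2.3226, C 2.2659, D 7.6324, E 5.3282.
Lower quotas: A 2, B 2, C 2, D 7, E 5 (sum 18, leaving 2 seats).
Remainders in descending order: D 0.6324, A 0.4508, E 0.3282, B 0.3226, C 0.2659.
The surplus seats go to D, A.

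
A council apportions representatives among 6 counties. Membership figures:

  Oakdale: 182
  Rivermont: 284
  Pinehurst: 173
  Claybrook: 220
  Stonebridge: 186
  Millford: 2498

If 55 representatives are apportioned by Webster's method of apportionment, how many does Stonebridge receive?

3

Standard divisor 3543/55 ≈ 64.418; standard quotas: Oakdale 2.825, Rivermont 4.409, Pinehurst 2.686, Claybrook 3.415, Stonebridge 2.887, Millford 38.778.
Rounding to the nearest integer gives Oakdale 3, Rivermont 4, Pinehurst 3, Claybrook 3, Stonebridge 3, Millford 39 — total 55, matching the house size, so no adjustment is needed.
Stonebridge receives 3.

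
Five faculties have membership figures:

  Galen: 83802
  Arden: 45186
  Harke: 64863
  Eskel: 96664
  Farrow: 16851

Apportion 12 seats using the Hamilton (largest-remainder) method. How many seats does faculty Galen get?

3

Standard divisor: 307366 ÷ 12 ≈ 25613.833.
Standard quotas: Galen 3.2717, Arden 1.7641, Harke 2.5323, Eskel 3.7739, Farrow 0.6579.
Lower quotas: Galen 3, Arden 1, Harke 2, Eskel 3, Farrow 0 (sum 9, leaving 3 seats).
Remainders in descending order: Eskel 0.7739, Arden 0.7641, Farrow 0.6579, Harke 0.5323, Galen 0.2717.
Largest remainders: Eskel, Arden, Farrow receive the extra seats.
Galen receives 3.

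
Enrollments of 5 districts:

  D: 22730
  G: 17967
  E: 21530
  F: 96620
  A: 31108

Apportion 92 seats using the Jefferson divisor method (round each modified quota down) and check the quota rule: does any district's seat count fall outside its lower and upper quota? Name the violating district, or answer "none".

F

Standard quotas: D 11.009, G 8.702, E 10.428, F 46.796, A 15.066.
Jefferson allocation: D 11, G 8, E 10, F 48, A 15.
F has quota 46.796 (lower 46, upper 47) but receives 48 — outside the quota interval.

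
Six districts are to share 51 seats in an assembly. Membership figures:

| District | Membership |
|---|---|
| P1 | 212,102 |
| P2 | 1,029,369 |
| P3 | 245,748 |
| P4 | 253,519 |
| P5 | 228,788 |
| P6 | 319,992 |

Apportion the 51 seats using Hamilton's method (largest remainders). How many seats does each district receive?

The standard divisor is 2289518/51 ≈ 44892.51.
Standard quotas: P1 4.7247, P2 22.9296, P3 5.4741, P4 5.6472, P5 5.0964, P6 7.1280.
Lower quotas: P1 4, P2 22, P3 5, P4 5, P5 5, P6 7 (sum 48, leaving 3 seats).
Remainders in descending order: P2 0.9296, P1 0.7247, P4 0.6472, P3 0.4741, P6 0.1280, P5 0.0964.
The surplus seats go to P2, P1, P4.

P1 5; P2 23; P3 5; P4 6; P5 5; P6 7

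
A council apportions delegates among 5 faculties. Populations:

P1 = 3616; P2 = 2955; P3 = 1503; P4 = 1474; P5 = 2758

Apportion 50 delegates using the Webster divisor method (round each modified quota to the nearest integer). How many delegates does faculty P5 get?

Standard divisor 12306/50 ≈ 246.12; standard quotas: P1 14.692, P2 12.006, P3 6.107, P4 5.989, P5 11.206.
Rounding to the nearest integer gives P1 15, P2 12, P3 6, P4 6, P5 11 — total 50, matching the house size, so no adjustment is needed.
P5 receives 11.

11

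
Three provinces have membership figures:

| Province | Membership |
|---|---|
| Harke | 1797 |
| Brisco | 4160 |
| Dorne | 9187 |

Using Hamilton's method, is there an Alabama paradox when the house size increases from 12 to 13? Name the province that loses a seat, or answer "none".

At 12 seats: Harke 2, Brisco 3, Dorne 7.
At 13 seats: Harke 1, Brisco 4, Dorne 8.
Harke drops from 2 to 1.

Harke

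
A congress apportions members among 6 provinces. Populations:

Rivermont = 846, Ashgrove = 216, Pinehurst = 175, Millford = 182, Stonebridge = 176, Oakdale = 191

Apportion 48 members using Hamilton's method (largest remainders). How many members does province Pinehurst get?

4

Total 1786; standard divisor 1786/48 ≈ 37.208.
Standard quotas: Rivermont 22.737, Ashgrove 5.805, Pinehurst 4.703, Millford 4.891, Stonebridge 4.730, Oakdale 5.133.
Lower quotas: Rivermont 22, Ashgrove 5, Pinehurst 4, Millford 4, Stonebridge 4, Oakdale 5 (sum 44, leaving 4 seats).
Remainders in descending order: Millford 0.891, Ashgrove 0.805, Rivermont 0.737, Stonebridge 0.730, Pinehurst 0.703, Oakdale 0.133.
The surplus seats go to Millford, Ashgrove, Rivermont, Stonebridge.
Pinehurst receives 4.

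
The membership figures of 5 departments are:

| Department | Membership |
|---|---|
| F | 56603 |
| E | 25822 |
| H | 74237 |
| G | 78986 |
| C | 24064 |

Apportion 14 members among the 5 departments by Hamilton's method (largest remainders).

Standard divisor: 259712 ÷ 14 ≈ 18550.857.
Standard quotas: F 3.0512, E 1.3920, H 4.0018, G 4.2578, C 1.2972.
Lower quotas: F 3, E 1, H 4, G 4, C 1 (sum 13, leaving 1 seat).
Remainders in descending order: E 0.3920, C 0.2972, G 0.2578, F 0.0512, H 0.0018.
The surplus seat goes to E.

F 3, E 2, H 4, G 4, C 1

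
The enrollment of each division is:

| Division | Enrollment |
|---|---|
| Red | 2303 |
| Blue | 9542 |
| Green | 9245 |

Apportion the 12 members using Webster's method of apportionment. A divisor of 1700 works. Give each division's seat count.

Red 1, Blue 6, Green 5

With modified divisor 1700: modified quotas Red 1.355, Blue 5.613, Green 5.438.
Rounding to the nearest integer: Red 1, Blue 6, Green 5 (total 12).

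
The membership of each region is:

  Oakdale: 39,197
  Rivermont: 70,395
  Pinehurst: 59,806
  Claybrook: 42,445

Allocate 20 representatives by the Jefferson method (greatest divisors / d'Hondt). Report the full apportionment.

Standard divisor 211843/20 ≈ 10592.15; standard quotas: Oakdale 3.701, Rivermont 6.646, Pinehurst 5.646, Claybrook 4.007.
Rounding down gives 3, 6, 5, 4 = 18 seats, so the divisor must be adjusted.
With modified divisor 9900: modified quotas Oakdale 3.959, Rivermont 7.111, Pinehurst 6.041, Claybrook 4.287.
Rounding down: Oakdale 3, Rivermont 7, Pinehurst 6, Claybrook 4 (total 20).

Oakdale 3, Rivermont 7, Pinehurst 6, Claybrook 4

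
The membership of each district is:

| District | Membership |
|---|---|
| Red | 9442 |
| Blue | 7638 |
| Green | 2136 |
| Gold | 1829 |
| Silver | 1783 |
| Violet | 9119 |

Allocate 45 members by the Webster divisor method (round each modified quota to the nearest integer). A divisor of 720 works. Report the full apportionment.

With modified divisor 720: modified quotas Red 13.114, Blue 10.608, Green 2.967, Gold 2.540, Silver 2.476, Violet 12.665.
Rounding to the nearest integer: Red 13, Blue 11, Green 3, Gold 3, Silver 2, Violet 13 (total 45).

Red=13, Blue=11, Green=3, Gold=3, Silver=2, Violet=13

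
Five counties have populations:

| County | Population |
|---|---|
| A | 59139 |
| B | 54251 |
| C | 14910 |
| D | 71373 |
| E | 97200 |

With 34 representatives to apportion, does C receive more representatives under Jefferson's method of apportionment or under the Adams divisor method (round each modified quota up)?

Jefferson: A 7, B 6, C 1, D 8, E 12.
Adams: A 7, B 6, C 2, D 8, E 11.
C gets 1 under Jefferson and 2 under Adams.

Adams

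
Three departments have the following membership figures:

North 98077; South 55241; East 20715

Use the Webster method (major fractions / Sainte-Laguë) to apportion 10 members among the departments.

North=6; South=3; East=1

Standard divisor 174033/10 ≈ 17403.3; standard quotas: North 5.636, South 3.174, East 1.190.
Rounding to the nearest integer gives North 6, South 3, East 1 — total 10, matching the house size, so no adjustment is needed.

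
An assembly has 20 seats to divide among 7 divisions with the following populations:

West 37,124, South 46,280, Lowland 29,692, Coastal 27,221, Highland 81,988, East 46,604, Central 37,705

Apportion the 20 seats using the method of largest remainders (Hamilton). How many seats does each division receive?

The standard divisor is 306614/20 ≈ 15330.7.
Standard quotas: West 2.4215, South 3.0188, Lowland 1.9368, Coastal 1.7756, Highland 5.3480, East 3.0399, Central 2.4594.
Lower quotas: West 2, South 3, Lowland 1, Coastal 1, Highland 5, East 3, Central 2 (sum 17, leaving 3 seats).
Remainders in descending order: Lowland 0.9368, Coastal 0.7756, Central 0.4594, West 0.4215, Highland 0.3480, East 0.0399, South 0.0188.
The surplus seats go to Lowland, Coastal, Central.

West: 2; South: 3; Lowland: 2; Coastal: 2; Highland: 5; East: 3; Central: 3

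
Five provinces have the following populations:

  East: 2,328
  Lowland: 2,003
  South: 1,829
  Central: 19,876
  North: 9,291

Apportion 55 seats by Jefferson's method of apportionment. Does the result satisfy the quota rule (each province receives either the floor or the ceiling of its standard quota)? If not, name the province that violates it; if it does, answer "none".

Standard quotas: East 3.624, Lowland 3.118, South 2.848, Central 30.945, North 14.465.
Jefferson allocation: East 3, Lowland 3, South 2, Central 32, North 15.
Central has quota 30.945 (lower 30, upper 31) but receives 32 — outside the quota interval.

Central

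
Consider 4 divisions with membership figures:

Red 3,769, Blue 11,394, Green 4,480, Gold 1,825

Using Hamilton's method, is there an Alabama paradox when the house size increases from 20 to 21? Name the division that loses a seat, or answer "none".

none

At 20 seats: Red 3, Blue 11, Green 4, Gold 2.
At 21 seats: Red 4, Blue 11, Green 4, Gold 2.
No division's allocation decreased.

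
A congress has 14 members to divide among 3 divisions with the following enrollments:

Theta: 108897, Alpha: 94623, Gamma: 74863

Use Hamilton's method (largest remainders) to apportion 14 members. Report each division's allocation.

Standard divisor: 278383 ÷ 14 ≈ 19884.5.
Standard quotas: Theta 5.4765, Alpha 4.7586, Gamma 3.7649.
Lower quotas: Theta 5, Alpha 4, Gamma 3 (sum 12, leaving 2 seats).
Remainders in descending order: Gamma 0.7649, Alpha 0.7586, Theta 0.4765.
Largest remainders: Gamma, Alpha receive the extra seats.

Theta: 5, Alpha: 5, Gamma: 4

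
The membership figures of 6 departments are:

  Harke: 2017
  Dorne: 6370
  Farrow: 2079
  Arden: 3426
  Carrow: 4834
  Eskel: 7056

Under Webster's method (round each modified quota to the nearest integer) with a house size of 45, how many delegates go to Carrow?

8

Standard divisor 25782/45 ≈ 572.933; standard quotas: Harke 3.520, Dorne 11.118, Farrow 3.629, Arden 5.980, Carrow 8.437, Eskel 12.316.
Rounding to the nearest integer gives Harke 4, Dorne 11, Farrow 4, Arden 6, Carrow 8, Eskel 12 — total 45, matching the house size, so no adjustment is needed.
Carrow receives 8.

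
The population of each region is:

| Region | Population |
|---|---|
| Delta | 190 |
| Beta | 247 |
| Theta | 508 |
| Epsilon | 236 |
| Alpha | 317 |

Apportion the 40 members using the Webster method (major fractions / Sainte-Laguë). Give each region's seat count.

Delta 5, Beta 7, Theta 14, Epsilon 6, Alpha 8

Standard divisor 1498/40 ≈ 37.45; standard quotas: Delta 5.073, Beta 6.595, Theta 13.565, Epsilon 6.302, Alpha 8.465.
Rounding to the nearest integer gives Delta 5, Beta 7, Theta 14, Epsilon 6, Alpha 8 — total 40, matching the house size, so no adjustment is needed.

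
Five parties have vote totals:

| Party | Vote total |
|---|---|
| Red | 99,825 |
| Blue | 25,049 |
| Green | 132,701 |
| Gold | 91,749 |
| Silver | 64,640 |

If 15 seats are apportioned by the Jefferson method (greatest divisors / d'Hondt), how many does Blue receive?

Standard divisor 413964/15 ≈ 27597.6; standard quotas: Red 3.617, Blue 0.908, Green 4.808, Gold 3.325, Silver 2.342.
Rounding down gives 3, 0, 4, 3, 2 = 12 seats, so the divisor must be adjusted.
With modified divisor 23900: modified quotas Red 4.177, Blue 1.048, Green 5.552, Gold 3.839, Silver 2.705.
Rounding down: Red 4, Blue 1, Green 5, Gold 3, Silver 2 (total 15).
Blue receives 1.

1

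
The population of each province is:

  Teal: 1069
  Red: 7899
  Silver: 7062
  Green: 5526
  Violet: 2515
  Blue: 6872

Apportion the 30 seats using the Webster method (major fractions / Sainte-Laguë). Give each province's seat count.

Teal=1, Red=8, Silver=7, Green=5, Violet=2, Blue=7

Standard divisor 30943/30 ≈ 1031.433; standard quotas: Teal 1.036, Red 7.658, Silver 6.847, Green 5.358, Violet 2.438, Blue 6.663.
Rounding to the nearest integer gives Teal 1, Red 8, Silver 7, Green 5, Violet 2, Blue 7 — total 30, matching the house size, so no adjustment is needed.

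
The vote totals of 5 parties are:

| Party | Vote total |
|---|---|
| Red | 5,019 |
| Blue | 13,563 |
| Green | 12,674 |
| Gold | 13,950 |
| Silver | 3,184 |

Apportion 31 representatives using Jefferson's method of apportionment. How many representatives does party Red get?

Standard divisor 48390/31 ≈ 1560.968; standard quotas: Red 3.215, Blue 8.689, Green 8.119, Gold 8.937, Silver 2.040.
Rounding down gives 3, 8, 8, 8, 2 = 29 seats, so the divisor must be adjusted.
With modified divisor 1500: modified quotas Red 3.346, Blue 9.042, Green 8.449, Gold 9.300, Silver 2.123.
Rounding down: Red 3, Blue 9, Green 8, Gold 9, Silver 2 (total 31).
Red receives 3.

3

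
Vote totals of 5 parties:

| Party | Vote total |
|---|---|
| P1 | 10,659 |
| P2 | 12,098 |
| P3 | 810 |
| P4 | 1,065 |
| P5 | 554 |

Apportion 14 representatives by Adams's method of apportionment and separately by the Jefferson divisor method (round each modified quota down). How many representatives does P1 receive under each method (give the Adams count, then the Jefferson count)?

Adams: P1 5, P2 6, P3 1, P4 1, P5 1.
Jefferson: P1 7, P2 7, P3 0, P4 0, P5 0.
P1 gets 5 under Adams and 7 under Jefferson.

5 and 7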